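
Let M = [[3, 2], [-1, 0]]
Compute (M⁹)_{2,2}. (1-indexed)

-510

tr M = 3 and det M = 2, so the characteristic polynomial is λ² − (3)λ + (2) with roots 2 and 1.
Eigenvectors give P = [[-2, -1], [1, 1]] with P⁻¹ = [[-1, -1], [1, 2]], and M = P·diag(2, 1)·P⁻¹.
Then M⁹ = P·diag(512, 1)·P⁻¹ = [[-1024, -1], [512, 1]] · [[-1, -1], [1, 2]] = [[1023, 1022], [-511, -510]].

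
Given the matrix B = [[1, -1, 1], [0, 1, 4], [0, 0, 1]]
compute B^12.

B = I + N where N = [[0, -1, 1], [0, 0, 4], [0, 0, 0]] is strictly upper-triangular, so N^3 = 0.
(I + N)^12 = I + 12·N + 66·N^2 = [[1, -12, -252], [0, 1, 48], [0, 0, 1]].

[[1, -12, -252], [0, 1, 48], [0, 0, 1]]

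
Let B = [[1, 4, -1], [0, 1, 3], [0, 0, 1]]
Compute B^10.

[[1, 40, 530], [0, 1, 30], [0, 0, 1]]

B = I + N where N = [[0, 4, -1], [0, 0, 3], [0, 0, 0]] is strictly upper-triangular, so N^3 = 0.
(I + N)^10 = I + 10·N + 45·N^2 = [[1, 40, 530], [0, 1, 30], [0, 0, 1]].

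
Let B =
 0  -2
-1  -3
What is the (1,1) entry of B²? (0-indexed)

11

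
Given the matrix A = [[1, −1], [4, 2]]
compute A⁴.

[[−27, 9], [−36, −36]]

A² = [[−3, −3], [12, 0]]
A³ = [[−15, −3], [12, −12]]
A⁴ = [[−27, 9], [−36, −36]]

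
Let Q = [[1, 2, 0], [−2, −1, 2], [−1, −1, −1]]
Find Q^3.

[[−7, −10, −4], [12, 5, −6], [3, 5, 1]]

Q^2 = [[−3, 0, 4], [−2, −5, −4], [2, 0, −1]]
Q^3 = [[−7, −10, −4], [12, 5, −6], [3, 5, 1]]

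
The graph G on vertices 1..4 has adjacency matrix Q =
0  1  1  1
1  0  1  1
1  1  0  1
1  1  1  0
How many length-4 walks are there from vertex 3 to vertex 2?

The number of length-4 walks from vertex 3 to vertex 2 is entry (3,2) of Q⁴, where Q is the adjacency matrix.
Q² = [[3, 2, 2, 2], [2, 3, 2, 2], [2, 2, 3, 2], [2, 2, 2, 3]]
Q³ = [[6, 7, 7, 7], [7, 6, 7, 7], [7, 7, 6, 7], [7, 7, 7, 6]]
Q⁴ = [[21, 20, 20, 20], [20, 21, 20, 20], [20, 20, 21, 20], [20, 20, 20, 21]]

20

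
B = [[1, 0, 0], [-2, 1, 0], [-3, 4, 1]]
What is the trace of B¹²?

B = I + N where N = [[0, 0, 0], [-2, 0, 0], [-3, 4, 0]] is strictly lower-triangular, so N³ = 0.
(I + N)¹² = I + 12·N + 66·N² = [[1, 0, 0], [-24, 1, 0], [-564, 48, 1]].

3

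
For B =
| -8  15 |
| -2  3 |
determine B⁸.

[[38086, -94575], [12610, -31269]]

tr B = -5 and det B = 6, so the characteristic polynomial is λ² − (-5)λ + (6) with roots -3 and -2.
Eigenvectors give P = [[3, -5], [1, -2]] with P⁻¹ = [[2, -5], [1, -3]], and B = P·diag(-3, -2)·P⁻¹.
Then B⁸ = P·diag(6561, 256)·P⁻¹ = [[19683, -1280], [6561, -512]] · [[2, -5], [1, -3]] = [[38086, -94575], [12610, -31269]].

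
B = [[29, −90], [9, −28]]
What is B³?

[[89, −270], [27, −82]]

tr B = 1 and det B = −2, so the characteristic polynomial is λ² − (1)λ + (−2) with roots 2 and −1.
Eigenvectors give P = [[10, 3], [3, 1]] with P⁻¹ = [[1, −3], [−3, 10]], and B = P·diag(2, −1)·P⁻¹.
Then B³ = P·diag(8, −1)·P⁻¹ = [[80, −3], [24, −1]] · [[1, −3], [−3, 10]] = [[89, −270], [27, −82]].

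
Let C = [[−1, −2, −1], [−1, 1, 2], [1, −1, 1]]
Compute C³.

[[−7, 1, −4], [2, −8, 5], [1, −4, −11]]

C² = [[2, 1, −4], [2, 1, 5], [1, −4, −2]]
C³ = [[−7, 1, −4], [2, −8, 5], [1, −4, −11]]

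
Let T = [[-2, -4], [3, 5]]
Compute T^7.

tr T = 3 and det T = 2, so the characteristic polynomial is λ² − (3)λ + (2) with roots 2 and 1.
Eigenvectors give P = [[-1, 4], [1, -3]] with P⁻¹ = [[3, 4], [1, 1]], and T = P·diag(2, 1)·P⁻¹.
Then T^7 = P·diag(128, 1)·P⁻¹ = [[-128, 4], [128, -3]] · [[3, 4], [1, 1]] = [[-380, -508], [381, 509]].

[[-380, -508], [381, 509]]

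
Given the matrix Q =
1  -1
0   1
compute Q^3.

[[1, -3], [0, 1]]

Q = I + N where N = [[0, -1], [0, 0]] is strictly upper-triangular, so N^2 = 0.
(I + N)^3 = I + 3·N = [[1, -3], [0, 1]].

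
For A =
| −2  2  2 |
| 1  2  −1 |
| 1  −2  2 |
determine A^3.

A^2 = [[8, −4, −2], [−1, 8, −2], [−2, −6, 8]]
A^3 = [[−22, 12, 16], [8, 18, −14], [6, −32, 18]]

[[−22, 12, 16], [8, 18, −14], [6, −32, 18]]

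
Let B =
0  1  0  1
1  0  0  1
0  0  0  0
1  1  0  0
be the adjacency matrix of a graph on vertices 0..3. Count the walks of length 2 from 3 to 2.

The number of length-2 walks from vertex 3 to vertex 2 is entry (3,2) of B², where B is the adjacency matrix.
B² = [[2, 1, 0, 1], [1, 2, 0, 1], [0, 0, 0, 0], [1, 1, 0, 2]]

0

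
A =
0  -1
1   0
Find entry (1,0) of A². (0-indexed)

0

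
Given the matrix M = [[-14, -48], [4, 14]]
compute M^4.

[[16, 0], [0, 16]]

tr M = 0 and det M = -4, so the characteristic polynomial is λ² − (0)λ + (-4) with roots 2 and -2.
Eigenvectors give P = [[3, 4], [-1, -1]] with P⁻¹ = [[-1, -4], [1, 3]], and M = P·diag(2, -2)·P⁻¹.
Then M^4 = P·diag(16, 16)·P⁻¹ = [[48, 64], [-16, -16]] · [[-1, -4], [1, 3]] = [[16, 0], [0, 16]].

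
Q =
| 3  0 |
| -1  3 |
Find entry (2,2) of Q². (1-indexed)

9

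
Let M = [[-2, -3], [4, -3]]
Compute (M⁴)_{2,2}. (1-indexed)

-291

M² = [[-8, 15], [-20, -3]]
M³ = [[76, -21], [28, 69]]
M⁴ = [[-236, -165], [220, -291]]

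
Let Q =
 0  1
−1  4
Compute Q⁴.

[[−15, 56], [−56, 209]]

Q² = [[−1, 4], [−4, 15]]
Q³ = [[−4, 15], [−15, 56]]
Q⁴ = [[−15, 56], [−56, 209]]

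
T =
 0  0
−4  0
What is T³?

T is strictly triangular, hence nilpotent: T² = 0, so T³ = 0.

[[0, 0], [0, 0]]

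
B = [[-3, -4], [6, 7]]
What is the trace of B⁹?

tr B = 4 and det B = 3, so the characteristic polynomial is λ² − (4)λ + (3) with roots 1 and 3.
Eigenvectors give P = [[-1, -2], [1, 3]] with P⁻¹ = [[-3, -2], [1, 1]], and B = P·diag(1, 3)·P⁻¹.
Then B⁹ = P·diag(1, 19683)·P⁻¹ = [[-1, -39366], [1, 59049]] · [[-3, -2], [1, 1]] = [[-39363, -39364], [59046, 59047]].

19684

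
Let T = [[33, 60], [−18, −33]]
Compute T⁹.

tr T = 0 and det T = −9, so the characteristic polynomial is λ² − (0)λ + (−9) with roots 3 and −3.
Eigenvectors give P = [[−2, −5], [1, 3]] with P⁻¹ = [[−3, −5], [1, 2]], and T = P·diag(3, −3)·P⁻¹.
Then T⁹ = P·diag(19683, −19683)·P⁻¹ = [[−39366, 98415], [19683, −59049]] · [[−3, −5], [1, 2]] = [[216513, 393660], [−118098, −216513]].

[[216513, 393660], [−118098, −216513]]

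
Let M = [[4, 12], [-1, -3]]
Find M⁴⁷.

M² = M (a projection; rank 1, trace 1), so M⁴⁷ = M.

[[4, 12], [-1, -3]]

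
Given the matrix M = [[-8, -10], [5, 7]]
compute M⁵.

[[-518, -550], [275, 307]]

tr M = -1 and det M = -6, so the characteristic polynomial is λ² − (-1)λ + (-6) with roots -3 and 2.
Eigenvectors give P = [[2, -1], [-1, 1]] with P⁻¹ = [[1, 1], [1, 2]], and M = P·diag(-3, 2)·P⁻¹.
Then M⁵ = P·diag(-243, 32)·P⁻¹ = [[-486, -32], [243, 32]] · [[1, 1], [1, 2]] = [[-518, -550], [275, 307]].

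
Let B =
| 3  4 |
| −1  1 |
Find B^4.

[[−39, 32], [−8, −55]]

B^2 = [[5, 16], [−4, −3]]
B^3 = [[−1, 36], [−9, −19]]
B^4 = [[−39, 32], [−8, −55]]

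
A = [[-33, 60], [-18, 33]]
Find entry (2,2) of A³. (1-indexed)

297

tr A = 0 and det A = -9, so the characteristic polynomial is λ² − (0)λ + (-9) with roots 3 and -3.
Eigenvectors give P = [[-5, 2], [-3, 1]] with P⁻¹ = [[1, -2], [3, -5]], and A = P·diag(3, -3)·P⁻¹.
Then A³ = P·diag(27, -27)·P⁻¹ = [[-135, -54], [-81, -27]] · [[1, -2], [3, -5]] = [[-297, 540], [-162, 297]].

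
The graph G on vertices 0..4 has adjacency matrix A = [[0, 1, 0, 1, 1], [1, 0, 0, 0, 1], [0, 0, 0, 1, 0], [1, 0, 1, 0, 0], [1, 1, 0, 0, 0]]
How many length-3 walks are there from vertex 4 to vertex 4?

The number of length-3 walks from vertex 4 to vertex 4 is entry (4,4) of A^3, where A is the adjacency matrix.
A^2 = [[3, 1, 1, 0, 1], [1, 2, 0, 1, 1], [1, 0, 1, 0, 0], [0, 1, 0, 2, 1], [1, 1, 0, 1, 2]]
A^3 = [[2, 4, 0, 4, 4], [4, 2, 1, 1, 3], [0, 1, 0, 2, 1], [4, 1, 2, 0, 1], [4, 3, 1, 1, 2]]

2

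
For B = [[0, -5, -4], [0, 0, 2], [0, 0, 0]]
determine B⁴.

[[0, 0, 0], [0, 0, 0], [0, 0, 0]]

B is strictly triangular, hence nilpotent: B³ = 0, so B⁴ = 0.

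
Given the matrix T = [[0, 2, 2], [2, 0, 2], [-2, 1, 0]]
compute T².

[[0, 2, 4], [-4, 6, 4], [2, -4, -2]]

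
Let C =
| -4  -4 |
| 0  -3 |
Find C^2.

[[16, 28], [0, 9]]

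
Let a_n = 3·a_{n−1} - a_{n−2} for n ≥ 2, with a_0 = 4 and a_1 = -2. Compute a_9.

-9116

With companion matrix C = [[3, -1], [1, 0]], [a_n, a_{n−1}]ᵀ = C·[a_{n−1}, a_{n−2}]ᵀ, so [a_9, a_8]ᵀ = C^8·[a_1, a_0]ᵀ.
C^8 = [[2584, -987], [987, -377]], giving [a_9, a_8]ᵀ = [[-9116], [-3482]].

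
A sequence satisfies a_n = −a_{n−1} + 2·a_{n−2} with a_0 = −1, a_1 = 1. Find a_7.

85

With companion matrix Q = [[−1, 2], [1, 0]], [a_n, a_{n−1}]ᵀ = Q·[a_{n−1}, a_{n−2}]ᵀ, so [a_7, a_6]ᵀ = Q⁶·[a_1, a_0]ᵀ.
Q⁶ = [[43, −42], [−21, 22]], giving [a_7, a_6]ᵀ = [[85], [−43]].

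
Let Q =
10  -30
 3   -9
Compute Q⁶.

[[10, -30], [3, -9]]

Q² = Q (a projection; rank 1, trace 1), so Q⁶ = Q.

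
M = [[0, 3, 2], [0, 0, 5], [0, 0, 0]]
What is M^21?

[[0, 0, 0], [0, 0, 0], [0, 0, 0]]

M is strictly triangular, hence nilpotent: M^3 = 0, so M^21 = 0.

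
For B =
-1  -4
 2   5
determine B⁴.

tr B = 4 and det B = 3, so the characteristic polynomial is λ² − (4)λ + (3) with roots 3 and 1.
Eigenvectors give P = [[-1, -2], [1, 1]] with P⁻¹ = [[1, 2], [-1, -1]], and B = P·diag(3, 1)·P⁻¹.
Then B⁴ = P·diag(81, 1)·P⁻¹ = [[-81, -2], [81, 1]] · [[1, 2], [-1, -1]] = [[-79, -160], [80, 161]].

[[-79, -160], [80, 161]]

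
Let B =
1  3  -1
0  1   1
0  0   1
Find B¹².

B = I + N where N = [[0, 3, -1], [0, 0, 1], [0, 0, 0]] is strictly upper-triangular, so N³ = 0.
(I + N)¹² = I + 12·N + 66·N² = [[1, 36, 186], [0, 1, 12], [0, 0, 1]].

[[1, 36, 186], [0, 1, 12], [0, 0, 1]]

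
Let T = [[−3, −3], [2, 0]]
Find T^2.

[[3, 9], [−6, −6]]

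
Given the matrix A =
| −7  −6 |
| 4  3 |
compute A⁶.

tr A = −4 and det A = 3, so the characteristic polynomial is λ² − (−4)λ + (3) with roots −1 and −3.
Eigenvectors give P = [[1, −3], [−1, 2]] with P⁻¹ = [[−2, −3], [−1, −1]], and A = P·diag(−1, −3)·P⁻¹.
Then A⁶ = P·diag(1, 729)·P⁻¹ = [[1, −2187], [−1, 1458]] · [[−2, −3], [−1, −1]] = [[2185, 2184], [−1456, −1455]].

[[2185, 2184], [−1456, −1455]]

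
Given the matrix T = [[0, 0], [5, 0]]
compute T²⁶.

T is strictly triangular, hence nilpotent: T² = 0, so T²⁶ = 0.

[[0, 0], [0, 0]]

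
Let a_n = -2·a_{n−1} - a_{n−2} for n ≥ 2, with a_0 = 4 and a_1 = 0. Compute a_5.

16

With companion matrix Q = [[-2, -1], [1, 0]], [a_n, a_{n−1}]ᵀ = Q·[a_{n−1}, a_{n−2}]ᵀ, so [a_5, a_4]ᵀ = Q⁴·[a_1, a_0]ᵀ.
Q⁴ = [[5, 4], [-4, -3]], giving [a_5, a_4]ᵀ = [[16], [-12]].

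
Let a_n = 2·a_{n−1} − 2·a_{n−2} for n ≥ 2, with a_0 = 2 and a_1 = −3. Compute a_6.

40

With companion matrix Q = [[2, −2], [1, 0]], [a_n, a_{n−1}]ᵀ = Q·[a_{n−1}, a_{n−2}]ᵀ, so [a_6, a_5]ᵀ = Q^5·[a_1, a_0]ᵀ.
Q^5 = [[−8, 8], [−4, 0]], giving [a_6, a_5]ᵀ = [[40], [12]].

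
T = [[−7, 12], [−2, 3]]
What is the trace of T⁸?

tr T = −4 and det T = 3, so the characteristic polynomial is λ² − (−4)λ + (3) with roots −3 and −1.
Eigenvectors give P = [[3, −2], [1, −1]] with P⁻¹ = [[1, −2], [1, −3]], and T = P·diag(−3, −1)·P⁻¹.
Then T⁸ = P·diag(6561, 1)·P⁻¹ = [[19683, −2], [6561, −1]] · [[1, −2], [1, −3]] = [[19681, −39360], [6560, −13119]].

6562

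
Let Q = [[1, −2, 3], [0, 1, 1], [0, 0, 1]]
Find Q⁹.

[[1, −18, −45], [0, 1, 9], [0, 0, 1]]

Q = I + N where N = [[0, −2, 3], [0, 0, 1], [0, 0, 0]] is strictly upper-triangular, so N³ = 0.
(I + N)⁹ = I + 9·N + 36·N² = [[1, −18, −45], [0, 1, 9], [0, 0, 1]].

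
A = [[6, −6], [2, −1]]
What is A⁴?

[[276, −390], [130, −179]]

tr A = 5 and det A = 6, so the characteristic polynomial is λ² − (5)λ + (6) with roots 3 and 2.
Eigenvectors give P = [[2, −3], [1, −2]] with P⁻¹ = [[2, −3], [1, −2]], and A = P·diag(3, 2)·P⁻¹.
Then A⁴ = P·diag(81, 16)·P⁻¹ = [[162, −48], [81, −32]] · [[2, −3], [1, −2]] = [[276, −390], [130, −179]].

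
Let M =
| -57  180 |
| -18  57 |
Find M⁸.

tr M = 0 and det M = -9, so the characteristic polynomial is λ² − (0)λ + (-9) with roots -3 and 3.
Eigenvectors give P = [[-10, 3], [-3, 1]] with P⁻¹ = [[-1, 3], [-3, 10]], and M = P·diag(-3, 3)·P⁻¹.
Then M⁸ = P·diag(6561, 6561)·P⁻¹ = [[-65610, 19683], [-19683, 6561]] · [[-1, 3], [-3, 10]] = [[6561, 0], [0, 6561]].

[[6561, 0], [0, 6561]]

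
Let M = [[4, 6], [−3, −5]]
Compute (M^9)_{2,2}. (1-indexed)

tr M = −1 and det M = −2, so the characteristic polynomial is λ² − (−1)λ + (−2) with roots 1 and −2.
Eigenvectors give P = [[2, −1], [−1, 1]] with P⁻¹ = [[1, 1], [1, 2]], and M = P·diag(1, −2)·P⁻¹.
Then M^9 = P·diag(1, −512)·P⁻¹ = [[2, 512], [−1, −512]] · [[1, 1], [1, 2]] = [[514, 1026], [−513, −1025]].

−1025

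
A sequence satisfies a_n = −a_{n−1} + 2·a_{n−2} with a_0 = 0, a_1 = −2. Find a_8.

170

With companion matrix C = [[−1, 2], [1, 0]], [a_n, a_{n−1}]ᵀ = C·[a_{n−1}, a_{n−2}]ᵀ, so [a_8, a_7]ᵀ = C^7·[a_1, a_0]ᵀ.
C^7 = [[−85, 86], [43, −42]], giving [a_8, a_7]ᵀ = [[170], [−86]].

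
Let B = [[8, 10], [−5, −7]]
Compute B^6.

tr B = 1 and det B = −6, so the characteristic polynomial is λ² − (1)λ + (−6) with roots 3 and −2.
Eigenvectors give P = [[−2, −1], [1, 1]] with P⁻¹ = [[−1, −1], [1, 2]], and B = P·diag(3, −2)·P⁻¹.
Then B^6 = P·diag(729, 64)·P⁻¹ = [[−1458, −64], [729, 64]] · [[−1, −1], [1, 2]] = [[1394, 1330], [−665, −601]].

[[1394, 1330], [−665, −601]]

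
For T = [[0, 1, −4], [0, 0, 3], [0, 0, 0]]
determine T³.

T is strictly triangular, hence nilpotent: T³ = 0, so T³ = 0.

[[0, 0, 0], [0, 0, 0], [0, 0, 0]]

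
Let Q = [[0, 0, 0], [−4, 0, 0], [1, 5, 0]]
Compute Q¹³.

Q is strictly triangular, hence nilpotent: Q³ = 0, so Q¹³ = 0.

[[0, 0, 0], [0, 0, 0], [0, 0, 0]]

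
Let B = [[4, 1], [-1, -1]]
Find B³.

[[57, 12], [-12, -3]]

B² = [[15, 3], [-3, 0]]
B³ = [[57, 12], [-12, -3]]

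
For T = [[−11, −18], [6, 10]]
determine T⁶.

[[253, 378], [−126, −188]]

tr T = −1 and det T = −2, so the characteristic polynomial is λ² − (−1)λ + (−2) with roots −2 and 1.
Eigenvectors give P = [[−2, 3], [1, −2]] with P⁻¹ = [[−2, −3], [−1, −2]], and T = P·diag(−2, 1)·P⁻¹.
Then T⁶ = P·diag(64, 1)·P⁻¹ = [[−128, 3], [64, −2]] · [[−2, −3], [−1, −2]] = [[253, 378], [−126, −188]].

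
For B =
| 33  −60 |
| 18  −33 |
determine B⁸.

tr B = 0 and det B = −9, so the characteristic polynomial is λ² − (0)λ + (−9) with roots 3 and −3.
Eigenvectors give P = [[−2, 5], [−1, 3]] with P⁻¹ = [[−3, 5], [−1, 2]], and B = P·diag(3, −3)·P⁻¹.
Then B⁸ = P·diag(6561, 6561)·P⁻¹ = [[−13122, 32805], [−6561, 19683]] · [[−3, 5], [−1, 2]] = [[6561, 0], [0, 6561]].

[[6561, 0], [0, 6561]]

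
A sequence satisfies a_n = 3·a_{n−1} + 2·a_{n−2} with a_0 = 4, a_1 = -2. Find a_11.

69842

With companion matrix Q = [[3, 2], [1, 0]], [a_n, a_{n−1}]ᵀ = Q·[a_{n−1}, a_{n−2}]ᵀ, so [a_11, a_10]ᵀ = Q¹⁰·[a_1, a_0]ᵀ.
Q¹⁰ = [[283667, 159294], [79647, 44726]], giving [a_11, a_10]ᵀ = [[69842], [19610]].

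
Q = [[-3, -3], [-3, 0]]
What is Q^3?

Q^2 = [[18, 9], [9, 9]]
Q^3 = [[-81, -54], [-54, -27]]

[[-81, -54], [-54, -27]]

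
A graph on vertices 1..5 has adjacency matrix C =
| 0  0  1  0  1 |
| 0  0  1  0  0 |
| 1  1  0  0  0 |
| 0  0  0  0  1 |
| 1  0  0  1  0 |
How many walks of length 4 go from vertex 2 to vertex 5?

The number of length-4 walks from vertex 2 to vertex 5 is entry (2,5) of C⁴, where C is the adjacency matrix.
C² = [[2, 1, 0, 1, 0], [1, 1, 0, 0, 0], [0, 0, 2, 0, 1], [1, 0, 0, 1, 0], [0, 0, 1, 0, 2]]
C³ = [[0, 0, 3, 0, 3], [0, 0, 2, 0, 1], [3, 2, 0, 1, 0], [0, 0, 1, 0, 2], [3, 1, 0, 2, 0]]
C⁴ = [[6, 3, 0, 3, 0], [3, 2, 0, 1, 0], [0, 0, 5, 0, 4], [3, 1, 0, 2, 0], [0, 0, 4, 0, 5]]

0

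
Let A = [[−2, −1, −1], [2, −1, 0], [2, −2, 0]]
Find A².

[[0, 5, 2], [−6, −1, −2], [−8, 0, −2]]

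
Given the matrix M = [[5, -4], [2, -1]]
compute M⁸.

tr M = 4 and det M = 3, so the characteristic polynomial is λ² − (4)λ + (3) with roots 3 and 1.
Eigenvectors give P = [[2, -1], [1, -1]] with P⁻¹ = [[1, -1], [1, -2]], and M = P·diag(3, 1)·P⁻¹.
Then M⁸ = P·diag(6561, 1)·P⁻¹ = [[13122, -1], [6561, -1]] · [[1, -1], [1, -2]] = [[13121, -13120], [6560, -6559]].

[[13121, -13120], [6560, -6559]]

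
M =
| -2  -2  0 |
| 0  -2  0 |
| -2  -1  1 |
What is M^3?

[[-8, -24, 0], [0, -8, 0], [-6, -15, 1]]

M^2 = [[4, 8, 0], [0, 4, 0], [2, 5, 1]]
M^3 = [[-8, -24, 0], [0, -8, 0], [-6, -15, 1]]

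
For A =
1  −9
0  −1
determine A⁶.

A² = I (check: tr A = 0 and det A = −1), so A⁶ = I since 6 is even.

[[1, 0], [0, 1]]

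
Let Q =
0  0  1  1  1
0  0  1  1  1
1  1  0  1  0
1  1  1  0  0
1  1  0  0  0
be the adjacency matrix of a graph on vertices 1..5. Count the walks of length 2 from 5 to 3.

2

The number of length-2 walks from vertex 5 to vertex 3 is entry (5,3) of Q², where Q is the adjacency matrix.
Q² = [[3, 3, 1, 1, 0], [3, 3, 1, 1, 0], [1, 1, 3, 2, 2], [1, 1, 2, 3, 2], [0, 0, 2, 2, 2]]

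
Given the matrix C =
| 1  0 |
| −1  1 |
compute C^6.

C = I + N where N = [[0, 0], [−1, 0]] is strictly lower-triangular, so N^2 = 0.
(I + N)^6 = I + 6·N = [[1, 0], [−6, 1]].

[[1, 0], [−6, 1]]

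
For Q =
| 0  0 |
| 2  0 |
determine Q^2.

[[0, 0], [0, 0]]

Q is strictly triangular, hence nilpotent: Q^2 = 0, so Q^2 = 0.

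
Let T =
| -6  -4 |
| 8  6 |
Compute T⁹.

tr T = 0 and det T = -4, so the characteristic polynomial is λ² − (0)λ + (-4) with roots -2 and 2.
Eigenvectors give P = [[-1, -1], [1, 2]] with P⁻¹ = [[-2, -1], [1, 1]], and T = P·diag(-2, 2)·P⁻¹.
Then T⁹ = P·diag(-512, 512)·P⁻¹ = [[512, -512], [-512, 1024]] · [[-2, -1], [1, 1]] = [[-1536, -1024], [2048, 1536]].

[[-1536, -1024], [2048, 1536]]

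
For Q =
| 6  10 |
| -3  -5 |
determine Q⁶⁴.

Q² = Q (a projection; rank 1, trace 1), so Q⁶⁴ = Q.

[[6, 10], [-3, -5]]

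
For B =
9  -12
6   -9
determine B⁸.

[[6561, 0], [0, 6561]]

tr B = 0 and det B = -9, so the characteristic polynomial is λ² − (0)λ + (-9) with roots 3 and -3.
Eigenvectors give P = [[-2, 1], [-1, 1]] with P⁻¹ = [[-1, 1], [-1, 2]], and B = P·diag(3, -3)·P⁻¹.
Then B⁸ = P·diag(6561, 6561)·P⁻¹ = [[-13122, 6561], [-6561, 6561]] · [[-1, 1], [-1, 2]] = [[6561, 0], [0, 6561]].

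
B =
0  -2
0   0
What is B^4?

[[0, 0], [0, 0]]

B is strictly triangular, hence nilpotent: B^2 = 0, so B^4 = 0.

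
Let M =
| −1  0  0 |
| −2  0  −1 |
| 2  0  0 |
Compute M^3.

[[−1, 0, 0], [0, 0, 0], [2, 0, 0]]

M^2 = [[1, 0, 0], [0, 0, 0], [−2, 0, 0]]
M^3 = [[−1, 0, 0], [0, 0, 0], [2, 0, 0]]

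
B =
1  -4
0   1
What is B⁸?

B = I + N where N = [[0, -4], [0, 0]] is strictly upper-triangular, so N² = 0.
(I + N)⁸ = I + 8·N = [[1, -32], [0, 1]].

[[1, -32], [0, 1]]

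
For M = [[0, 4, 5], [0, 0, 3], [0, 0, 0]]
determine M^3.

[[0, 0, 0], [0, 0, 0], [0, 0, 0]]

M is strictly triangular, hence nilpotent: M^3 = 0, so M^3 = 0.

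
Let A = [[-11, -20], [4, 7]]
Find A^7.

[[-10931, -21860], [4372, 8743]]

tr A = -4 and det A = 3, so the characteristic polynomial is λ² − (-4)λ + (3) with roots -3 and -1.
Eigenvectors give P = [[5, -2], [-2, 1]] with P⁻¹ = [[1, 2], [2, 5]], and A = P·diag(-3, -1)·P⁻¹.
Then A^7 = P·diag(-2187, -1)·P⁻¹ = [[-10935, 2], [4374, -1]] · [[1, 2], [2, 5]] = [[-10931, -21860], [4372, 8743]].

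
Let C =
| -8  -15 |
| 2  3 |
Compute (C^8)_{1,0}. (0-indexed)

tr C = -5 and det C = 6, so the characteristic polynomial is λ² − (-5)λ + (6) with roots -2 and -3.
Eigenvectors give P = [[5, 3], [-2, -1]] with P⁻¹ = [[-1, -3], [2, 5]], and C = P·diag(-2, -3)·P⁻¹.
Then C^8 = P·diag(256, 6561)·P⁻¹ = [[1280, 19683], [-512, -6561]] · [[-1, -3], [2, 5]] = [[38086, 94575], [-12610, -31269]].

-12610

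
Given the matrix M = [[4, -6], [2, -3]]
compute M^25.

M² = M (a projection; rank 1, trace 1), so M^25 = M.

[[4, -6], [2, -3]]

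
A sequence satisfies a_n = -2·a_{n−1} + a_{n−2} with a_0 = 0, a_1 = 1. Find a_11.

5741

With companion matrix C = [[-2, 1], [1, 0]], [a_n, a_{n−1}]ᵀ = C·[a_{n−1}, a_{n−2}]ᵀ, so [a_11, a_10]ᵀ = C¹⁰·[a_1, a_0]ᵀ.
C¹⁰ = [[5741, -2378], [-2378, 985]], giving [a_11, a_10]ᵀ = [[5741], [-2378]].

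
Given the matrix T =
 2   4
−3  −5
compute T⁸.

tr T = −3 and det T = 2, so the characteristic polynomial is λ² − (−3)λ + (2) with roots −1 and −2.
Eigenvectors give P = [[−4, 1], [3, −1]] with P⁻¹ = [[−1, −1], [−3, −4]], and T = P·diag(−1, −2)·P⁻¹.
Then T⁸ = P·diag(1, 256)·P⁻¹ = [[−4, 256], [3, −256]] · [[−1, −1], [−3, −4]] = [[−764, −1020], [765, 1021]].

[[−764, −1020], [765, 1021]]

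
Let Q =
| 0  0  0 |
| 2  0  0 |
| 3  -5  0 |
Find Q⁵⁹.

[[0, 0, 0], [0, 0, 0], [0, 0, 0]]

Q is strictly triangular, hence nilpotent: Q³ = 0, so Q⁵⁹ = 0.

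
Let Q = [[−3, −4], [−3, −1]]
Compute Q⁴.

[[633, 544], [408, 361]]

Q² = [[21, 16], [12, 13]]
Q³ = [[−111, −100], [−75, −61]]
Q⁴ = [[633, 544], [408, 361]]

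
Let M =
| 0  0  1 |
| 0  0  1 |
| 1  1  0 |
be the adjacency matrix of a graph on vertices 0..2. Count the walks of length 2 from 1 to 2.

0

The number of length-2 walks from vertex 1 to vertex 2 is entry (1,2) of M^2, where M is the adjacency matrix.
M^2 = [[1, 1, 0], [1, 1, 0], [0, 0, 2]]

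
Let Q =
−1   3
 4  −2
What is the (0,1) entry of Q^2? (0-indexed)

−9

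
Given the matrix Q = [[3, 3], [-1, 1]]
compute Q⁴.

Q² = [[6, 12], [-4, -2]]
Q³ = [[6, 30], [-10, -14]]
Q⁴ = [[-12, 48], [-16, -44]]

[[-12, 48], [-16, -44]]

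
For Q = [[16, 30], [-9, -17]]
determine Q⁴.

tr Q = -1 and det Q = -2, so the characteristic polynomial is λ² − (-1)λ + (-2) with roots 1 and -2.
Eigenvectors give P = [[-2, 5], [1, -3]] with P⁻¹ = [[-3, -5], [-1, -2]], and Q = P·diag(1, -2)·P⁻¹.
Then Q⁴ = P·diag(1, 16)·P⁻¹ = [[-2, 80], [1, -48]] · [[-3, -5], [-1, -2]] = [[-74, -150], [45, 91]].

[[-74, -150], [45, 91]]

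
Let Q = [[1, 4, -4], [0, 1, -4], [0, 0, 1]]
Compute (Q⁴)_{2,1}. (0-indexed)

Q = I + N where N = [[0, 4, -4], [0, 0, -4], [0, 0, 0]] is strictly upper-triangular, so N³ = 0.
(I + N)⁴ = I + 4·N + 6·N² = [[1, 16, -112], [0, 1, -16], [0, 0, 1]].

0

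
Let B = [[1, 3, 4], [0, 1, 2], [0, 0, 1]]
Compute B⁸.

[[1, 24, 200], [0, 1, 16], [0, 0, 1]]

B = I + N where N = [[0, 3, 4], [0, 0, 2], [0, 0, 0]] is strictly upper-triangular, so N³ = 0.
(I + N)⁸ = I + 8·N + 28·N² = [[1, 24, 200], [0, 1, 16], [0, 0, 1]].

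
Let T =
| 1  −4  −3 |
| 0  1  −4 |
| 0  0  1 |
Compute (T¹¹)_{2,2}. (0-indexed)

1

T = I + N where N = [[0, −4, −3], [0, 0, −4], [0, 0, 0]] is strictly upper-triangular, so N³ = 0.
(I + N)¹¹ = I + 11·N + 55·N² = [[1, −44, 847], [0, 1, −44], [0, 0, 1]].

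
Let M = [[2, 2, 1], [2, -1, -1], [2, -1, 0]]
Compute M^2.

[[10, 1, 0], [0, 6, 3], [2, 5, 3]]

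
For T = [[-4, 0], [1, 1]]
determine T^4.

[[256, 0], [-51, 1]]

T^2 = [[16, 0], [-3, 1]]
T^3 = [[-64, 0], [13, 1]]
T^4 = [[256, 0], [-51, 1]]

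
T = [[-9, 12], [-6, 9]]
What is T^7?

[[-6561, 8748], [-4374, 6561]]

tr T = 0 and det T = -9, so the characteristic polynomial is λ² − (0)λ + (-9) with roots 3 and -3.
Eigenvectors give P = [[-1, -2], [-1, -1]] with P⁻¹ = [[1, -2], [-1, 1]], and T = P·diag(3, -3)·P⁻¹.
Then T^7 = P·diag(2187, -2187)·P⁻¹ = [[-2187, 4374], [-2187, 2187]] · [[1, -2], [-1, 1]] = [[-6561, 8748], [-4374, 6561]].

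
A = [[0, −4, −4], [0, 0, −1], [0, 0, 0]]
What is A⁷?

[[0, 0, 0], [0, 0, 0], [0, 0, 0]]

A is strictly triangular, hence nilpotent: A³ = 0, so A⁷ = 0.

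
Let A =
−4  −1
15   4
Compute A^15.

A² = I (check: tr A = 0 and det A = −1), so A^15 = A since 15 is odd.

[[−4, −1], [15, 4]]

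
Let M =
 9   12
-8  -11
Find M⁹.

[[39369, 59052], [-39368, -59051]]

tr M = -2 and det M = -3, so the characteristic polynomial is λ² − (-2)λ + (-3) with roots 1 and -3.
Eigenvectors give P = [[3, -1], [-2, 1]] with P⁻¹ = [[1, 1], [2, 3]], and M = P·diag(1, -3)·P⁻¹.
Then M⁹ = P·diag(1, -19683)·P⁻¹ = [[3, 19683], [-2, -19683]] · [[1, 1], [2, 3]] = [[39369, 59052], [-39368, -59051]].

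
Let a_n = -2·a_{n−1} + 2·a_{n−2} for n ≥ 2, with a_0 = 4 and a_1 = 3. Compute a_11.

1312

With companion matrix C = [[-2, 2], [1, 0]], [a_n, a_{n−1}]ᵀ = C·[a_{n−1}, a_{n−2}]ᵀ, so [a_11, a_10]ᵀ = C¹⁰·[a_1, a_0]ᵀ.
C¹⁰ = [[18272, -13376], [-6688, 4896]], giving [a_11, a_10]ᵀ = [[1312], [-480]].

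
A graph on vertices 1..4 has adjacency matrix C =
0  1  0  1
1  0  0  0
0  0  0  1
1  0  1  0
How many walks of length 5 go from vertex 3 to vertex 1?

0

The number of length-5 walks from vertex 3 to vertex 1 is entry (3,1) of C^5, where C is the adjacency matrix.
C^2 = [[2, 0, 1, 0], [0, 1, 0, 1], [1, 0, 1, 0], [0, 1, 0, 2]]
C^3 = [[0, 2, 0, 3], [2, 0, 1, 0], [0, 1, 0, 2], [3, 0, 2, 0]]
C^4 = [[5, 0, 3, 0], [0, 2, 0, 3], [3, 0, 2, 0], [0, 3, 0, 5]]
C^5 = [[0, 5, 0, 8], [5, 0, 3, 0], [0, 3, 0, 5], [8, 0, 5, 0]]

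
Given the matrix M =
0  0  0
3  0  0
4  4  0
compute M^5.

M is strictly triangular, hence nilpotent: M^3 = 0, so M^5 = 0.

[[0, 0, 0], [0, 0, 0], [0, 0, 0]]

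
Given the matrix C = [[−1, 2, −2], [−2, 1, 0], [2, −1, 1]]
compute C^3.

C^2 = [[−7, 2, 0], [0, −3, 4], [2, 2, −3]]
C^3 = [[3, −12, 14], [14, −7, 4], [−12, 9, −7]]

[[3, −12, 14], [14, −7, 4], [−12, 9, −7]]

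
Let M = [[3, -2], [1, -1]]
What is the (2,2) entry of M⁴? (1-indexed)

-7

M² = [[7, -4], [2, -1]]
M³ = [[17, -10], [5, -3]]
M⁴ = [[41, -24], [12, -7]]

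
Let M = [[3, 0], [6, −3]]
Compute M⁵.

[[243, 0], [486, −243]]

tr M = 0 and det M = −9, so the characteristic polynomial is λ² − (0)λ + (−9) with roots −3 and 3.
Eigenvectors give P = [[0, 1], [−1, 1]] with P⁻¹ = [[1, −1], [1, 0]], and M = P·diag(−3, 3)·P⁻¹.
Then M⁵ = P·diag(−243, 243)·P⁻¹ = [[0, 243], [243, 243]] · [[1, −1], [1, 0]] = [[243, 0], [486, −243]].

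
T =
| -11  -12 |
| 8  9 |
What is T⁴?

tr T = -2 and det T = -3, so the characteristic polynomial is λ² − (-2)λ + (-3) with roots -3 and 1.
Eigenvectors give P = [[3, -1], [-2, 1]] with P⁻¹ = [[1, 1], [2, 3]], and T = P·diag(-3, 1)·P⁻¹.
Then T⁴ = P·diag(81, 1)·P⁻¹ = [[243, -1], [-162, 1]] · [[1, 1], [2, 3]] = [[241, 240], [-160, -159]].

[[241, 240], [-160, -159]]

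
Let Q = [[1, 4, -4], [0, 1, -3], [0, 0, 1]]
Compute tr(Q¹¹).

Q = I + N where N = [[0, 4, -4], [0, 0, -3], [0, 0, 0]] is strictly upper-triangular, so N³ = 0.
(I + N)¹¹ = I + 11·N + 55·N² = [[1, 44, -704], [0, 1, -33], [0, 0, 1]].

3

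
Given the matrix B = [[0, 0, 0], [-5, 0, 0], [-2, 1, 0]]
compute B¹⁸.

[[0, 0, 0], [0, 0, 0], [0, 0, 0]]

B is strictly triangular, hence nilpotent: B³ = 0, so B¹⁸ = 0.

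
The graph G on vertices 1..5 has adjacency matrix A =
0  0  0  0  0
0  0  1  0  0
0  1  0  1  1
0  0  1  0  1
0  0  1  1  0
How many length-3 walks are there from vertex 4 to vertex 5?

3

The number of length-3 walks from vertex 4 to vertex 5 is entry (4,5) of A³, where A is the adjacency matrix.
A² = [[0, 0, 0, 0, 0], [0, 1, 0, 1, 1], [0, 0, 3, 1, 1], [0, 1, 1, 2, 1], [0, 1, 1, 1, 2]]
A³ = [[0, 0, 0, 0, 0], [0, 0, 3, 1, 1], [0, 3, 2, 4, 4], [0, 1, 4, 2, 3], [0, 1, 4, 3, 2]]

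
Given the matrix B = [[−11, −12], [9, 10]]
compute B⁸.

[[1021, 1020], [−765, −764]]

tr B = −1 and det B = −2, so the characteristic polynomial is λ² − (−1)λ + (−2) with roots −2 and 1.
Eigenvectors give P = [[4, −1], [−3, 1]] with P⁻¹ = [[1, 1], [3, 4]], and B = P·diag(−2, 1)·P⁻¹.
Then B⁸ = P·diag(256, 1)·P⁻¹ = [[1024, −1], [−768, 1]] · [[1, 1], [3, 4]] = [[1021, 1020], [−765, −764]].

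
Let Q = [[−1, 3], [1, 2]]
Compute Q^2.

[[4, 3], [1, 7]]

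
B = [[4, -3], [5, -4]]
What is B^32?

B² = I (check: tr B = 0 and det B = -1), so B^32 = I since 32 is even.

[[1, 0], [0, 1]]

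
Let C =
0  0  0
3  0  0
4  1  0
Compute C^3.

[[0, 0, 0], [0, 0, 0], [0, 0, 0]]

C is strictly triangular, hence nilpotent: C^3 = 0, so C^3 = 0.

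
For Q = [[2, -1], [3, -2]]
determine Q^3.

Q² = I (check: tr Q = 0 and det Q = -1), so Q^3 = Q since 3 is odd.

[[2, -1], [3, -2]]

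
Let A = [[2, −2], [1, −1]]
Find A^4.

A² = A (a projection; rank 1, trace 1), so A^4 = A.

[[2, −2], [1, −1]]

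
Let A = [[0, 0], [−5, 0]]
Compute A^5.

[[0, 0], [0, 0]]

A is strictly triangular, hence nilpotent: A^2 = 0, so A^5 = 0.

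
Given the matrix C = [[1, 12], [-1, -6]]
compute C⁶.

tr C = -5 and det C = 6, so the characteristic polynomial is λ² − (-5)λ + (6) with roots -2 and -3.
Eigenvectors give P = [[4, -3], [-1, 1]] with P⁻¹ = [[1, 3], [1, 4]], and C = P·diag(-2, -3)·P⁻¹.
Then C⁶ = P·diag(64, 729)·P⁻¹ = [[256, -2187], [-64, 729]] · [[1, 3], [1, 4]] = [[-1931, -7980], [665, 2724]].

[[-1931, -7980], [665, 2724]]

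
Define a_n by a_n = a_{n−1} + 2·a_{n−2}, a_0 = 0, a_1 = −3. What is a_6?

−63

With companion matrix Q = [[1, 2], [1, 0]], [a_n, a_{n−1}]ᵀ = Q·[a_{n−1}, a_{n−2}]ᵀ, so [a_6, a_5]ᵀ = Q^5·[a_1, a_0]ᵀ.
Q^5 = [[21, 22], [11, 10]], giving [a_6, a_5]ᵀ = [[−63], [−33]].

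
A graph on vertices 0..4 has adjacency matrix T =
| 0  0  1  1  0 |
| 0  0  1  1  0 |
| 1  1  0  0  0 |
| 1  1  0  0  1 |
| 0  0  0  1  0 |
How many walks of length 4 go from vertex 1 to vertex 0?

9

The number of length-4 walks from vertex 1 to vertex 0 is entry (1,0) of T^4, where T is the adjacency matrix.
T^2 = [[2, 2, 0, 0, 1], [2, 2, 0, 0, 1], [0, 0, 2, 2, 0], [0, 0, 2, 3, 0], [1, 1, 0, 0, 1]]
T^3 = [[0, 0, 4, 5, 0], [0, 0, 4, 5, 0], [4, 4, 0, 0, 2], [5, 5, 0, 0, 3], [0, 0, 2, 3, 0]]
T^4 = [[9, 9, 0, 0, 5], [9, 9, 0, 0, 5], [0, 0, 8, 10, 0], [0, 0, 10, 13, 0], [5, 5, 0, 0, 3]]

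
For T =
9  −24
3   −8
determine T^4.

[[9, −24], [3, −8]]

T² = T (a projection; rank 1, trace 1), so T^4 = T.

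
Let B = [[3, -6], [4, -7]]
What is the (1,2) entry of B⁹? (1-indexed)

-59046

tr B = -4 and det B = 3, so the characteristic polynomial is λ² − (-4)λ + (3) with roots -1 and -3.
Eigenvectors give P = [[3, 1], [2, 1]] with P⁻¹ = [[1, -1], [-2, 3]], and B = P·diag(-1, -3)·P⁻¹.
Then B⁹ = P·diag(-1, -19683)·P⁻¹ = [[-3, -19683], [-2, -19683]] · [[1, -1], [-2, 3]] = [[39363, -59046], [39364, -59047]].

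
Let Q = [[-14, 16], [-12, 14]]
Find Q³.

tr Q = 0 and det Q = -4, so the characteristic polynomial is λ² − (0)λ + (-4) with roots 2 and -2.
Eigenvectors give P = [[1, 4], [1, 3]] with P⁻¹ = [[-3, 4], [1, -1]], and Q = P·diag(2, -2)·P⁻¹.
Then Q³ = P·diag(8, -8)·P⁻¹ = [[8, -32], [8, -24]] · [[-3, 4], [1, -1]] = [[-56, 64], [-48, 56]].

[[-56, 64], [-48, 56]]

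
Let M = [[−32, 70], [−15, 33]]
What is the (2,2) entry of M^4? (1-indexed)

471

tr M = 1 and det M = −6, so the characteristic polynomial is λ² − (1)λ + (−6) with roots −2 and 3.
Eigenvectors give P = [[7, 2], [3, 1]] with P⁻¹ = [[1, −2], [−3, 7]], and M = P·diag(−2, 3)·P⁻¹.
Then M^4 = P·diag(16, 81)·P⁻¹ = [[112, 162], [48, 81]] · [[1, −2], [−3, 7]] = [[−374, 910], [−195, 471]].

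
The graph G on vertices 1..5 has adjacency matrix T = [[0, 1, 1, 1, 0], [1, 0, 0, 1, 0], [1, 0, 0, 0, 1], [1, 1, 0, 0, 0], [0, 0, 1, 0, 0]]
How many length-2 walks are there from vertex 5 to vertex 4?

0

The number of length-2 walks from vertex 5 to vertex 4 is entry (5,4) of T^2, where T is the adjacency matrix.
T^2 = [[3, 1, 0, 1, 1], [1, 2, 1, 1, 0], [0, 1, 2, 1, 0], [1, 1, 1, 2, 0], [1, 0, 0, 0, 1]]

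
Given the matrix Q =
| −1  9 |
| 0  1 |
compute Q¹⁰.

[[1, 0], [0, 1]]

Q² = I (check: tr Q = 0 and det Q = −1), so Q¹⁰ = I since 10 is even.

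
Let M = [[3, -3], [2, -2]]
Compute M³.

M² = M (a projection; rank 1, trace 1), so M³ = M.

[[3, -3], [2, -2]]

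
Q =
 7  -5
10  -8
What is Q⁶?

tr Q = -1 and det Q = -6, so the characteristic polynomial is λ² − (-1)λ + (-6) with roots 2 and -3.
Eigenvectors give P = [[-1, -1], [-1, -2]] with P⁻¹ = [[-2, 1], [1, -1]], and Q = P·diag(2, -3)·P⁻¹.
Then Q⁶ = P·diag(64, 729)·P⁻¹ = [[-64, -729], [-64, -1458]] · [[-2, 1], [1, -1]] = [[-601, 665], [-1330, 1394]].

[[-601, 665], [-1330, 1394]]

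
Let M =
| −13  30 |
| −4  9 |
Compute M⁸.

[[39361, −98400], [13120, −32799]]

tr M = −4 and det M = 3, so the characteristic polynomial is λ² − (−4)λ + (3) with roots −1 and −3.
Eigenvectors give P = [[−5, 3], [−2, 1]] with P⁻¹ = [[1, −3], [2, −5]], and M = P·diag(−1, −3)·P⁻¹.
Then M⁸ = P·diag(1, 6561)·P⁻¹ = [[−5, 19683], [−2, 6561]] · [[1, −3], [2, −5]] = [[39361, −98400], [13120, −32799]].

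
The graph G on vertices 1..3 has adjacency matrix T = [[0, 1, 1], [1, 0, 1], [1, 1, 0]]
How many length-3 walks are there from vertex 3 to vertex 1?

3

The number of length-3 walks from vertex 3 to vertex 1 is entry (3,1) of T^3, where T is the adjacency matrix.
T^2 = [[2, 1, 1], [1, 2, 1], [1, 1, 2]]
T^3 = [[2, 3, 3], [3, 2, 3], [3, 3, 2]]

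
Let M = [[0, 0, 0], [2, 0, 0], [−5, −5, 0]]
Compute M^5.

[[0, 0, 0], [0, 0, 0], [0, 0, 0]]

M is strictly triangular, hence nilpotent: M^3 = 0, so M^5 = 0.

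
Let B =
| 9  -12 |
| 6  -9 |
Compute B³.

[[81, -108], [54, -81]]

tr B = 0 and det B = -9, so the characteristic polynomial is λ² − (0)λ + (-9) with roots -3 and 3.
Eigenvectors give P = [[1, 2], [1, 1]] with P⁻¹ = [[-1, 2], [1, -1]], and B = P·diag(-3, 3)·P⁻¹.
Then B³ = P·diag(-27, 27)·P⁻¹ = [[-27, 54], [-27, 27]] · [[-1, 2], [1, -1]] = [[81, -108], [54, -81]].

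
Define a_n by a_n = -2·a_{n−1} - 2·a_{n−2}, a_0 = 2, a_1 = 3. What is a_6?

40

With companion matrix C = [[-2, -2], [1, 0]], [a_n, a_{n−1}]ᵀ = C·[a_{n−1}, a_{n−2}]ᵀ, so [a_6, a_5]ᵀ = C⁵·[a_1, a_0]ᵀ.
C⁵ = [[8, 8], [-4, 0]], giving [a_6, a_5]ᵀ = [[40], [-12]].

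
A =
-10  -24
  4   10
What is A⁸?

[[256, 0], [0, 256]]

tr A = 0 and det A = -4, so the characteristic polynomial is λ² − (0)λ + (-4) with roots -2 and 2.
Eigenvectors give P = [[3, -2], [-1, 1]] with P⁻¹ = [[1, 2], [1, 3]], and A = P·diag(-2, 2)·P⁻¹.
Then A⁸ = P·diag(256, 256)·P⁻¹ = [[768, -512], [-256, 256]] · [[1, 2], [1, 3]] = [[256, 0], [0, 256]].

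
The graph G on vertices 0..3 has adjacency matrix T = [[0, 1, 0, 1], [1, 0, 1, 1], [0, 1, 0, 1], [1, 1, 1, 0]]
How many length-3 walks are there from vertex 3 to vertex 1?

The number of length-3 walks from vertex 3 to vertex 1 is entry (3,1) of T³, where T is the adjacency matrix.
T² = [[2, 1, 2, 1], [1, 3, 1, 2], [2, 1, 2, 1], [1, 2, 1, 3]]
T³ = [[2, 5, 2, 5], [5, 4, 5, 5], [2, 5, 2, 5], [5, 5, 5, 4]]

5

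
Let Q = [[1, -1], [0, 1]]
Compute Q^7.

[[1, -7], [0, 1]]

Q = I + N where N = [[0, -1], [0, 0]] is strictly upper-triangular, so N^2 = 0.
(I + N)^7 = I + 7·N = [[1, -7], [0, 1]].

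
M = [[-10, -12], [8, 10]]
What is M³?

tr M = 0 and det M = -4, so the characteristic polynomial is λ² − (0)λ + (-4) with roots 2 and -2.
Eigenvectors give P = [[1, -3], [-1, 2]] with P⁻¹ = [[-2, -3], [-1, -1]], and M = P·diag(2, -2)·P⁻¹.
Then M³ = P·diag(8, -8)·P⁻¹ = [[8, 24], [-8, -16]] · [[-2, -3], [-1, -1]] = [[-40, -48], [32, 40]].

[[-40, -48], [32, 40]]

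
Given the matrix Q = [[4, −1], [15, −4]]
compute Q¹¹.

Q² = I (check: tr Q = 0 and det Q = −1), so Q¹¹ = Q since 11 is odd.

[[4, −1], [15, −4]]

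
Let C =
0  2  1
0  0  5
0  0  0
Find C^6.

[[0, 0, 0], [0, 0, 0], [0, 0, 0]]

C is strictly triangular, hence nilpotent: C^3 = 0, so C^6 = 0.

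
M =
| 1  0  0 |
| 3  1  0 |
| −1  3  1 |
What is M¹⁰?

M = I + N where N = [[0, 0, 0], [3, 0, 0], [−1, 3, 0]] is strictly lower-triangular, so N³ = 0.
(I + N)¹⁰ = I + 10·N + 45·N² = [[1, 0, 0], [30, 1, 0], [395, 30, 1]].

[[1, 0, 0], [30, 1, 0], [395, 30, 1]]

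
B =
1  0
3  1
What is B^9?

B = I + N where N = [[0, 0], [3, 0]] is strictly lower-triangular, so N^2 = 0.
(I + N)^9 = I + 9·N = [[1, 0], [27, 1]].

[[1, 0], [27, 1]]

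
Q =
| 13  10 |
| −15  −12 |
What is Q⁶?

[[2059, 1330], [−1995, −1266]]

tr Q = 1 and det Q = −6, so the characteristic polynomial is λ² − (1)λ + (−6) with roots −2 and 3.
Eigenvectors give P = [[−2, −1], [3, 1]] with P⁻¹ = [[1, 1], [−3, −2]], and Q = P·diag(−2, 3)·P⁻¹.
Then Q⁶ = P·diag(64, 729)·P⁻¹ = [[−128, −729], [192, 729]] · [[1, 1], [−3, −2]] = [[2059, 1330], [−1995, −1266]].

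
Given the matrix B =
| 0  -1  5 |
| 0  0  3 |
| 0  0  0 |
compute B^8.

B is strictly triangular, hence nilpotent: B^3 = 0, so B^8 = 0.

[[0, 0, 0], [0, 0, 0], [0, 0, 0]]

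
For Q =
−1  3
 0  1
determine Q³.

Q² = I (check: tr Q = 0 and det Q = −1), so Q³ = Q since 3 is odd.

[[−1, 3], [0, 1]]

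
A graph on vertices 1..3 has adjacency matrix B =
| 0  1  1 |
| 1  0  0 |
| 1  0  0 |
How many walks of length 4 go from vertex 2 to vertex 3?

The number of length-4 walks from vertex 2 to vertex 3 is entry (2,3) of B⁴, where B is the adjacency matrix.
B² = [[2, 0, 0], [0, 1, 1], [0, 1, 1]]
B³ = [[0, 2, 2], [2, 0, 0], [2, 0, 0]]
B⁴ = [[4, 0, 0], [0, 2, 2], [0, 2, 2]]

2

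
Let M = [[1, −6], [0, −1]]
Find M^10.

[[1, 0], [0, 1]]

M² = I (check: tr M = 0 and det M = −1), so M^10 = I since 10 is even.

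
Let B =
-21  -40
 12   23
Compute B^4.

tr B = 2 and det B = -3, so the characteristic polynomial is λ² − (2)λ + (-3) with roots -1 and 3.
Eigenvectors give P = [[-2, -5], [1, 3]] with P⁻¹ = [[-3, -5], [1, 2]], and B = P·diag(-1, 3)·P⁻¹.
Then B^4 = P·diag(1, 81)·P⁻¹ = [[-2, -405], [1, 243]] · [[-3, -5], [1, 2]] = [[-399, -800], [240, 481]].

[[-399, -800], [240, 481]]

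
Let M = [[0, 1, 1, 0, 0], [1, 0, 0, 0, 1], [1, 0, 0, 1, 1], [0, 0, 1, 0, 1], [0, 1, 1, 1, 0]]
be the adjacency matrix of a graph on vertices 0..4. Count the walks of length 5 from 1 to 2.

The number of length-5 walks from vertex 1 to vertex 2 is entry (1,2) of M⁵, where M is the adjacency matrix.
M² = [[2, 0, 0, 1, 2], [0, 2, 2, 1, 0], [0, 2, 3, 1, 1], [1, 1, 1, 2, 1], [2, 0, 1, 1, 3]]
M³ = [[0, 4, 5, 2, 1], [4, 0, 1, 2, 5], [5, 1, 2, 4, 6], [2, 2, 4, 2, 4], [1, 5, 6, 4, 2]]
M⁴ = [[9, 1, 3, 6, 11], [1, 9, 11, 6, 3], [3, 11, 15, 8, 7], [6, 6, 8, 8, 8], [11, 3, 7, 8, 15]]
M⁵ = [[4, 20, 26, 14, 10], [20, 4, 10, 14, 26], [26, 10, 18, 22, 34], [14, 14, 22, 16, 22], [10, 26, 34, 22, 18]]

10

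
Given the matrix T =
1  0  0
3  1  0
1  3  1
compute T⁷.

T = I + N where N = [[0, 0, 0], [3, 0, 0], [1, 3, 0]] is strictly lower-triangular, so N³ = 0.
(I + N)⁷ = I + 7·N + 21·N² = [[1, 0, 0], [21, 1, 0], [196, 21, 1]].

[[1, 0, 0], [21, 1, 0], [196, 21, 1]]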